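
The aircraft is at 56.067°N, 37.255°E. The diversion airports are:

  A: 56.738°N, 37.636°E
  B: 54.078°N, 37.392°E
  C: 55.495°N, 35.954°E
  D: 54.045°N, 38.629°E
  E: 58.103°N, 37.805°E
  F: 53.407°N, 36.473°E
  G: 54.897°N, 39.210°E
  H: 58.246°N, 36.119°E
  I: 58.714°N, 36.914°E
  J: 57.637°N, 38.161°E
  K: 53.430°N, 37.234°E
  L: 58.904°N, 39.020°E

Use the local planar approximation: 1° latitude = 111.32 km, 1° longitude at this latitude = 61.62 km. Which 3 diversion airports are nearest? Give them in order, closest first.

A, C, G

Distances from 56.067°N, 37.255°E:
A: 78.298 km
B: 221.576 km
C: 102.379 km
D: 240.486 km
E: 229.167 km
F: 300.006 km
G: 177.415 km
H: 252.465 km
I: 295.412 km
J: 183.472 km
K: 293.554 km
L: 334.017 km
Sorted: A (78.298 km) < C (102.379 km) < G (177.415 km) < J (183.472 km) < B (221.576 km) < …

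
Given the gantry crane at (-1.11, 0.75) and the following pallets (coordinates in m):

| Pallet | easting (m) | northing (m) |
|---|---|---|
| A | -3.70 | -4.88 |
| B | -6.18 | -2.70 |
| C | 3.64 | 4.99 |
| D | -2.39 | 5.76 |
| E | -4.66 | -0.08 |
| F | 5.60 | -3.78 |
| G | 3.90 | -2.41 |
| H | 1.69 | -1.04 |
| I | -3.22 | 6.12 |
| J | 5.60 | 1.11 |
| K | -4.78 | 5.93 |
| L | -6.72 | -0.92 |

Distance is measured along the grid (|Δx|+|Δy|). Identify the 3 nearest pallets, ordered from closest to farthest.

E, H, D

Distances from (-1.11, 0.75):
A: 8.22 m
B: 8.52 m
C: 8.99 m
D: 6.29 m
E: 4.38 m
F: 11.24 m
G: 8.17 m
H: 4.59 m
I: 7.48 m
J: 7.07 m
K: 8.85 m
L: 7.28 m
Sorted: E (4.38 m) < H (4.59 m) < D (6.29 m) < J (7.07 m) < L (7.28 m) < …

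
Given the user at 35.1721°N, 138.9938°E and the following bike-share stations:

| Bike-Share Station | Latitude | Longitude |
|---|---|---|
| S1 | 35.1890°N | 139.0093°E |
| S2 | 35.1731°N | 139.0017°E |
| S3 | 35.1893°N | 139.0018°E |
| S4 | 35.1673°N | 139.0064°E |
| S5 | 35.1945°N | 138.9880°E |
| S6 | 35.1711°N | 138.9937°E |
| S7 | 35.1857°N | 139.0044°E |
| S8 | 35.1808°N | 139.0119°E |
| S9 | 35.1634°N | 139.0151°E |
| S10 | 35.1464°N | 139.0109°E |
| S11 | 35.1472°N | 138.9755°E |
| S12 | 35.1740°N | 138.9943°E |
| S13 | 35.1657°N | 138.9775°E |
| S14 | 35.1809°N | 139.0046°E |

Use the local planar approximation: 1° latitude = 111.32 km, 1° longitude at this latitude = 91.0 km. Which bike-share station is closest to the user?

S6

Distances from 35.1721°N, 138.9938°E:
S1: √((0.0169·111.32)² + (0.0155·91.0)²) = √(3.539320 + 1.989510) = 2.3513 km
S2: √((0.0010·111.32)² + (0.0079·91.0)²) = √(0.012392 + 0.516817) = 0.7275 km
S3: √((0.0172·111.32)² + (0.0080·91.0)²) = √(3.666091 + 0.529984) = 2.0484 km
S4: √((-0.0048·111.32)² + (0.0126·91.0)²) = √(0.285515 + 1.314692) = 1.2650 km
S5: √((0.0224·111.32)² + (-0.0058·91.0)²) = √(6.217881 + 0.278573) = 2.5488 km
S6: √((-0.0010·111.32)² + (-0.0001·91.0)²) = √(0.012392 + 0.000083) = 0.1117 km
S7: √((0.0136·111.32)² + (0.0106·91.0)²) = √(2.292051 + 0.930453) = 1.7951 km
S8: √((0.0087·111.32)² + (0.0181·91.0)²) = √(0.937961 + 2.712938) = 1.9107 km
S9: √((-0.0087·111.32)² + (0.0213·91.0)²) = √(0.937961 + 3.757007) = 2.1668 km
S10: √((-0.0257·111.32)² + (0.0171·91.0)²) = √(8.184886 + 2.421447) = 3.2567 km
S11: √((-0.0249·111.32)² + (-0.0183·91.0)²) = √(7.683252 + 2.773224) = 3.2336 km
S12: √((0.0019·111.32)² + (0.0005·91.0)²) = √(0.044736 + 0.002070) = 0.2163 km
S13: √((-0.0064·111.32)² + (-0.0163·91.0)²) = √(0.507582 + 2.200179) = 1.6455 km
S14: √((0.0088·111.32)² + (0.0108·91.0)²) = √(0.959648 + 0.965896) = 1.3876 km
Minimum: S6 at 0.1117 km.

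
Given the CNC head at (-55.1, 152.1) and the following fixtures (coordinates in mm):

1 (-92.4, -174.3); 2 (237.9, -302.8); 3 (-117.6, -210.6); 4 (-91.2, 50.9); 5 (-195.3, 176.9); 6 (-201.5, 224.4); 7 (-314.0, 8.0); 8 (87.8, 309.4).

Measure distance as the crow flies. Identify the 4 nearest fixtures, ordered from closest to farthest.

Distances from (-55.1, 152.1):
1: √((-37.3)² + (-326.4)²) = √(1391.290 + 106536.960) = 328.5 mm
2: √((293.0)² + (-454.9)²) = √(85849.000 + 206934.010) = 541.1 mm
3: √((-62.5)² + (-362.7)²) = √(3906.250 + 131551.290) = 368.0 mm
4: √((-36.1)² + (-101.2)²) = √(1303.210 + 10241.440) = 107.4 mm
5: √((-140.2)² + (24.8)²) = √(19656.040 + 615.040) = 142.4 mm
6: √((-146.4)² + (72.3)²) = √(21432.960 + 5227.290) = 163.3 mm
7: √((-258.9)² + (-144.1)²) = √(67029.210 + 20764.810) = 296.3 mm
8: √((142.9)² + (157.3)²) = √(20420.410 + 24743.290) = 212.5 mm
Sorted: 4 (107.4 mm) < 5 (142.4 mm) < 6 (163.3 mm) < 8 (212.5 mm) < 7 (296.3 mm) < 1 (328.5 mm) < …

4, 5, 6, 8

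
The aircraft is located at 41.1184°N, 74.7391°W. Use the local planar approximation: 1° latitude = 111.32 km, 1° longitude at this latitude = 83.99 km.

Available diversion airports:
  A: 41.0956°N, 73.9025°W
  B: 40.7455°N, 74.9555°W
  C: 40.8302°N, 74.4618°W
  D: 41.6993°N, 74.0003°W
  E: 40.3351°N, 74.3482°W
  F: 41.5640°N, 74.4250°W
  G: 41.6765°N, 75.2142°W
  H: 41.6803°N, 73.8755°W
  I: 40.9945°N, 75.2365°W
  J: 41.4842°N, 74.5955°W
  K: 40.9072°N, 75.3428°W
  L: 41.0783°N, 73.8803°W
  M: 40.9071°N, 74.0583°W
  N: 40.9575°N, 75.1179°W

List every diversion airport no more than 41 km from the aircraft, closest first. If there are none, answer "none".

Distances from 41.1184°N, 74.7391°W:
A: √((-0.0228·111.32)² + (0.8366·83.99)²) = √(6.441931 + 4937.315534) = 70.3119 km
B: √((-0.3729·111.32)² + (-0.2164·83.99)²) = √(1723.182050 + 330.346474) = 45.3159 km
C: √((-0.2882·111.32)² + (0.2773·83.99)²) = √(1029.281930 + 542.443990) = 39.6450 km
D: √((0.5809·111.32)² + (0.7388·83.99)²) = √(4181.664138 + 3850.427372) = 89.6219 km
E: √((-0.7833·111.32)² + (0.3909·83.99)²) = √(7603.309136 + 1077.919934) = 93.1731 km
F: √((0.4456·111.32)² + (0.3141·83.99)²) = √(2460.575864 + 695.970826) = 56.1832 km
G: √((0.5581·111.32)² + (-0.4751·83.99)²) = √(3859.850113 + 1592.301204) = 73.8387 km
H: √((0.5619·111.32)² + (0.8636·83.99)²) = √(3912.591071 + 5261.146920) = 95.7796 km
I: √((-0.1239·111.32)² + (-0.4974·83.99)²) = √(190.234380 + 1745.286480) = 43.9946 km
J: √((0.3658·111.32)² + (0.1436·83.99)²) = √(1658.188113 + 145.466853) = 42.4695 km
K: √((-0.2112·111.32)² + (-0.6037·83.99)²) = √(552.756964 + 2570.972991) = 55.8903 km
L: √((-0.0401·111.32)² + (0.8588·83.99)²) = √(19.926689 + 5202.825187) = 72.2686 km
M: √((-0.2113·111.32)² + (0.6808·83.99)²) = √(553.280532 + 3269.597229) = 61.8294 km
N: √((-0.1609·111.32)² + (-0.3788·83.99)²) = √(320.817820 + 1012.220441) = 36.5108 km
Threshold 41 km: N (36.5108 km), C (39.6450 km) are within range.

N, C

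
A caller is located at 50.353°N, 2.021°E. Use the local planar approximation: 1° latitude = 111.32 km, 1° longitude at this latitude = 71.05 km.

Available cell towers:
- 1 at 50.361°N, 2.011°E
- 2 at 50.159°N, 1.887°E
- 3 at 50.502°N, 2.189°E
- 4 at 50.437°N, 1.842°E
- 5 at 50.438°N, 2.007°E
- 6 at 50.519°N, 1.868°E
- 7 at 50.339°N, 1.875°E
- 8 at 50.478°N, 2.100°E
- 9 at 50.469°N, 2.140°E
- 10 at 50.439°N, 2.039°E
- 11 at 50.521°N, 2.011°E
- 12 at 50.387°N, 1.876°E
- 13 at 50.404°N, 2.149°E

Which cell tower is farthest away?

Distances from 50.353°N, 2.021°E:
1: 1.139 km
2: 23.602 km
3: 20.435 km
4: 15.786 km
5: 9.514 km
6: 21.439 km
7: 10.490 km
8: 15.004 km
9: 15.435 km
10: 9.659 km
11: 18.715 km
12: 10.976 km
13: 10.721 km
Maximum: 2 at 23.602 km.

2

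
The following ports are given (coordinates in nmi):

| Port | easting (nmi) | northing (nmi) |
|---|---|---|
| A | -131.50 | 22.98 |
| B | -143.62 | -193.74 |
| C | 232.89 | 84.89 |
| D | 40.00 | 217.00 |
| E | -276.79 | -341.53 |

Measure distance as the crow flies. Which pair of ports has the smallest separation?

B and E

Pairwise distances:
A–B: √((-12.12)² + (-216.72)²) = √(146.8944 + 46967.5584) = 217.06 nmi
A–C: √((364.39)² + (61.91)²) = √(132780.0721 + 3832.8481) = 369.61 nmi
A–D: √((171.50)² + (194.02)²) = √(29412.2500 + 37643.7604) = 258.95 nmi
A–E: √((-145.29)² + (-364.51)²) = √(21109.1841 + 132867.5401) = 392.40 nmi
B–C: √((376.51)² + (278.63)²) = √(141759.7801 + 77634.6769) = 468.40 nmi
B–D: √((183.62)² + (410.74)²) = √(33716.3044 + 168707.3476) = 449.92 nmi
B–E: √((-133.17)² + (-147.79)²) = √(17734.2489 + 21841.8841) = 198.94 nmi
C–D: √((-192.89)² + (132.11)²) = √(37206.5521 + 17453.0521) = 233.79 nmi
C–E: √((-509.68)² + (-426.42)²) = √(259773.7024 + 181834.0164) = 664.54 nmi
D–E: √((-316.79)² + (-558.53)²) = √(100355.9041 + 311955.7609) = 642.11 nmi
Closest pair: B–E at 198.94 nmi.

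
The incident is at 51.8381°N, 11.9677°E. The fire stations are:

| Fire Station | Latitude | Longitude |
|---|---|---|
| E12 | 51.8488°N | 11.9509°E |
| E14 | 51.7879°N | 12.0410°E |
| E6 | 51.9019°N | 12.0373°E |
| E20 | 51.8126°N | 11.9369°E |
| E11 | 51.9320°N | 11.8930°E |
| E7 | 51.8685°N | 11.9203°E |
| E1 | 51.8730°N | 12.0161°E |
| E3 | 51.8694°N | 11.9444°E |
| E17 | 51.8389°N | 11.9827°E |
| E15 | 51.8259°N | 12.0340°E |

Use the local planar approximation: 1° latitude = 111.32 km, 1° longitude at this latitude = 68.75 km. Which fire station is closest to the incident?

E17

Distances from 51.8381°N, 11.9677°E:
E12: √((0.0107·111.32)² + (-0.0168·68.75)²) = √(1.418776 + 1.334025) = 1.6592 km
E14: √((-0.0502·111.32)² + (0.0733·68.75)²) = √(31.228695 + 25.395300) = 7.5249 km
E6: √((0.0638·111.32)² + (0.0696·68.75)²) = √(50.441472 + 22.896225) = 8.5637 km
E20: √((-0.0255·111.32)² + (-0.0308·68.75)²) = √(8.057991 + 4.483806) = 3.5414 km
E11: √((0.0939·111.32)² + (-0.0747·68.75)²) = √(109.264122 + 26.374644) = 11.6464 km
E7: √((0.0304·111.32)² + (-0.0474·68.75)²) = √(11.452322 + 10.619452) = 4.6981 km
E1: √((0.0349·111.32)² + (0.0484·68.75)²) = √(15.093753 + 11.072256) = 5.1153 km
E3: √((0.0313·111.32)² + (-0.0233·68.75)²) = √(12.140458 + 2.566004) = 3.8349 km
E17: √((0.0008·111.32)² + (0.0150·68.75)²) = √(0.007931 + 1.063477) = 1.0351 km
E15: √((-0.0122·111.32)² + (0.0663·68.75)²) = √(1.844446 + 20.776504) = 4.7561 km
Minimum: E17 at 1.0351 km.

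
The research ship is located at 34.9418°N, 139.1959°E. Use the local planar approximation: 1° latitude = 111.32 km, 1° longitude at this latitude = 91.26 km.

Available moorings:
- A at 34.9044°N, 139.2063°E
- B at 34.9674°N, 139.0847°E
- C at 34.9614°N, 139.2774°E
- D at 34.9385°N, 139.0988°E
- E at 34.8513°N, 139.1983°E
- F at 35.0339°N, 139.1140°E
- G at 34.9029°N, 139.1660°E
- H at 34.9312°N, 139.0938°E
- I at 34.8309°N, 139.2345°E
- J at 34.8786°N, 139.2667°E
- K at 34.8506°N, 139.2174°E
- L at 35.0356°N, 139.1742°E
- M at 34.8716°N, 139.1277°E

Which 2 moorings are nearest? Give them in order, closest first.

A, G

Distances from 34.9418°N, 139.1959°E:
A: 4.2702 km
B: 10.5407 km
C: 7.7511 km
D: 8.8690 km
E: 10.0768 km
F: 12.6877 km
G: 5.1184 km
H: 9.3921 km
I: 12.8381 km
J: 9.5522 km
K: 10.3402 km
L: 10.6279 km
M: 9.9903 km
Sorted: A (4.2702 km) < G (5.1184 km) < C (7.7511 km) < D (8.8690 km) < …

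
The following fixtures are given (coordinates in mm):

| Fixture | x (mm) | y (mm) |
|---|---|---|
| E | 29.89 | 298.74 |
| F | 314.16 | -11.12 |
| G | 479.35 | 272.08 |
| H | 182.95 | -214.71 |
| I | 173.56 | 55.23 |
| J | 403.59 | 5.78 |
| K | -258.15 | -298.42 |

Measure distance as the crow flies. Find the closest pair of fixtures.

F and J

Pairwise distances:
E–F: 420.50 mm
E–G: 450.25 mm
E–H: 535.78 mm
E–I: 282.73 mm
E–J: 474.84 mm
E–K: 663.00 mm
F–G: 327.86 mm
F–H: 242.21 mm
F–I: 155.47 mm
F–J: 91.01 mm
F–K: 640.37 mm
G–H: 569.93 mm
G–I: 374.88 mm
G–J: 276.87 mm
G–K: 932.40 mm
H–I: 270.10 mm
H–J: 311.93 mm
H–K: 448.97 mm
I–J: 235.29 mm
I–K: 558.07 mm
J–K: 728.31 mm
Closest pair: F–J at 91.01 mm.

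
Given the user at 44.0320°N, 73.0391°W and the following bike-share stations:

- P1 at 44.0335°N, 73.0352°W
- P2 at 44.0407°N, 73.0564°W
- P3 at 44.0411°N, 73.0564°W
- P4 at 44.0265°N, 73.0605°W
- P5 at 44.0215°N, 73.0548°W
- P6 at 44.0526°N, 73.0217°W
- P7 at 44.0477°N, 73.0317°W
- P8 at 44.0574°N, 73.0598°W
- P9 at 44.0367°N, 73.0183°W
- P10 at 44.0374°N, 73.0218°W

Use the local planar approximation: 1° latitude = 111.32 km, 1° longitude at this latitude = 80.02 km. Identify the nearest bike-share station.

P1

Distances from 44.0320°N, 73.0391°W:
P1: 0.3539 km
P2: 1.6895 km
P3: 1.7154 km
P4: 1.8186 km
P5: 1.7160 km
P6: 2.6828 km
P7: 1.8453 km
P8: 3.2770 km
P9: 1.7447 km
P10: 1.5092 km
Minimum: P1 at 0.3539 km.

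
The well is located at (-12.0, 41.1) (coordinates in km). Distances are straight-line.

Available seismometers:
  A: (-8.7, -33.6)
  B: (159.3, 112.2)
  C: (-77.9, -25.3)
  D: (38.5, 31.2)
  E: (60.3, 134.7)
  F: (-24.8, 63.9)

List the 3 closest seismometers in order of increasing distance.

F, D, A

Distances from (-12.0, 41.1):
A: √((3.3)² + (-74.7)²) = √(10.890 + 5580.090) = 74.8 km
B: √((171.3)² + (71.1)²) = √(29343.690 + 5055.210) = 185.5 km
C: √((-65.9)² + (-66.4)²) = √(4342.810 + 4408.960) = 93.6 km
D: √((50.5)² + (-9.9)²) = √(2550.250 + 98.010) = 51.5 km
E: √((72.3)² + (93.6)²) = √(5227.290 + 8760.960) = 118.3 km
F: √((-12.8)² + (22.8)²) = √(163.840 + 519.840) = 26.1 km
Sorted: F (26.1 km) < D (51.5 km) < A (74.8 km) < C (93.6 km) < E (118.3 km) < …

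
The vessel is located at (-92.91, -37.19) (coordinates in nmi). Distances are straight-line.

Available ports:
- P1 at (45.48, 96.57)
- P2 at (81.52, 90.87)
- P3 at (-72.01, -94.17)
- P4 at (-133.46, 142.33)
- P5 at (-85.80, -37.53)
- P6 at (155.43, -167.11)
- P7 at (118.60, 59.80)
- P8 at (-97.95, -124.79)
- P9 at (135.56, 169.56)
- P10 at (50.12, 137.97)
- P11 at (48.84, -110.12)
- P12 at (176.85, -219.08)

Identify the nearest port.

P5

Distances from (-92.91, -37.19):
P1: 192.47 nmi
P2: 216.39 nmi
P3: 60.69 nmi
P4: 184.04 nmi
P5: 7.12 nmi
P6: 280.27 nmi
P7: 232.69 nmi
P8: 87.74 nmi
P9: 308.13 nmi
P10: 226.14 nmi
P11: 159.41 nmi
P12: 325.35 nmi
Minimum: P5 at 7.12 nmi.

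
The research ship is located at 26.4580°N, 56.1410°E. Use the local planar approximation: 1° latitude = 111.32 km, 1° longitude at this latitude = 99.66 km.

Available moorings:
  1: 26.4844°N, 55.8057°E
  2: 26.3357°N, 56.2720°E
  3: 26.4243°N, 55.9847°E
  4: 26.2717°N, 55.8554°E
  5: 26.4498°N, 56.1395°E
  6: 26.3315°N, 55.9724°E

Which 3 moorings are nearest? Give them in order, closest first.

5, 3, 2

Distances from 26.4580°N, 56.1410°E:
1: √((0.0264·111.32)² + (-0.3353·99.66)²) = √(8.636828 + 1116.628922) = 33.5450 km
2: √((-0.1223·111.32)² + (0.1310·99.66)²) = √(185.352868 + 170.445036) = 18.8626 km
3: √((-0.0337·111.32)² + (-0.1563·99.66)²) = √(14.073632 + 242.638505) = 16.0222 km
4: √((-0.1863·111.32)² + (-0.2856·99.66)²) = √(430.102637 + 810.136449) = 35.2170 km
5: √((-0.0082·111.32)² + (-0.0015·99.66)²) = √(0.833248 + 0.022347) = 0.9250 km
6: √((-0.1265·111.32)² + (-0.1686·99.66)²) = √(198.302161 + 282.329921) = 21.9233 km
Sorted: 5 (0.9250 km) < 3 (16.0222 km) < 2 (18.8626 km) < 6 (21.9233 km) < 1 (33.5450 km) < …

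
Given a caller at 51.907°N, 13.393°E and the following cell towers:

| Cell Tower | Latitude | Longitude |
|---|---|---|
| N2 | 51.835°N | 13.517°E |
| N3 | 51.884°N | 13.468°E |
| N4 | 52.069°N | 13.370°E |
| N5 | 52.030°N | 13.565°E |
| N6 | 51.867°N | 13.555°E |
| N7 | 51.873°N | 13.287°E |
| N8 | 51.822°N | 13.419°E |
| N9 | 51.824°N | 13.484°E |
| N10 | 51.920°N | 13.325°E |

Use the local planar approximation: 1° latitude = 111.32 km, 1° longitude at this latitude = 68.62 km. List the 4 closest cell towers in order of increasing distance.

Distances from 51.907°N, 13.393°E:
N2: 11.689 km
N3: 5.748 km
N4: 18.103 km
N5: 18.077 km
N6: 11.975 km
N7: 8.200 km
N8: 9.629 km
N9: 11.152 km
N10: 4.885 km
Sorted: N10 (4.885 km) < N3 (5.748 km) < N7 (8.200 km) < N8 (9.629 km) < N9 (11.152 km) < N2 (11.689 km) < …

N10, N3, N7, N8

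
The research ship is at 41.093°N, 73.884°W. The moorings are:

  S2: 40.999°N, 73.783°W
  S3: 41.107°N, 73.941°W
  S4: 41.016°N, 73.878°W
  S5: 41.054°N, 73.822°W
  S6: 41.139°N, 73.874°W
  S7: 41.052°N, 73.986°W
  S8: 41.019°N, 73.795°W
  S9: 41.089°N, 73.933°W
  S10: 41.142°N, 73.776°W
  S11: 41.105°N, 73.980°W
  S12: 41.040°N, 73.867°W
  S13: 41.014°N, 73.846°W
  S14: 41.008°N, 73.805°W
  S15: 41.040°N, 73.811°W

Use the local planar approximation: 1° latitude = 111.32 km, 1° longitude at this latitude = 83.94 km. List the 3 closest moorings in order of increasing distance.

S9, S3, S6

Distances from 41.093°N, 73.884°W:
S2: √((-0.094·111.32)² + (0.101·83.94)²) = √(109.49697 + 71.87547) = 13.467 km
S3: √((0.014·111.32)² + (-0.057·83.94)²) = √(2.42886 + 22.89221) = 5.032 km
S4: √((-0.077·111.32)² + (0.006·83.94)²) = √(73.47301 + 0.25365) = 8.586 km
S5: √((-0.039·111.32)² + (0.062·83.94)²) = √(18.84845 + 27.08453) = 6.777 km
S6: √((0.046·111.32)² + (0.010·83.94)²) = √(26.22177 + 0.70459) = 5.189 km
S7: √((-0.041·111.32)² + (-0.102·83.94)²) = √(20.83119 + 73.30579) = 9.702 km
S8: √((-0.074·111.32)² + (0.089·83.94)²) = √(67.85937 + 55.81076) = 11.121 km
S9: √((-0.004·111.32)² + (-0.049·83.94)²) = √(0.19827 + 16.91726) = 4.137 km
S10: √((0.049·111.32)² + (0.108·83.94)²) = √(29.75353 + 82.18365) = 10.580 km
S11: √((0.012·111.32)² + (-0.096·83.94)²) = √(1.78447 + 64.93523) = 8.168 km
S12: √((-0.053·111.32)² + (0.017·83.94)²) = √(34.80953 + 2.03627) = 6.070 km
S13: √((-0.079·111.32)² + (0.038·83.94)²) = √(77.33936 + 10.17431) = 9.355 km
S14: √((-0.085·111.32)² + (0.079·83.94)²) = √(89.53323 + 43.97361) = 11.555 km
S15: √((-0.053·111.32)² + (0.073·83.94)²) = √(34.80953 + 37.54773) = 8.506 km
Sorted: S9 (4.137 km) < S3 (5.032 km) < S6 (5.189 km) < S12 (6.070 km) < S5 (6.777 km) < …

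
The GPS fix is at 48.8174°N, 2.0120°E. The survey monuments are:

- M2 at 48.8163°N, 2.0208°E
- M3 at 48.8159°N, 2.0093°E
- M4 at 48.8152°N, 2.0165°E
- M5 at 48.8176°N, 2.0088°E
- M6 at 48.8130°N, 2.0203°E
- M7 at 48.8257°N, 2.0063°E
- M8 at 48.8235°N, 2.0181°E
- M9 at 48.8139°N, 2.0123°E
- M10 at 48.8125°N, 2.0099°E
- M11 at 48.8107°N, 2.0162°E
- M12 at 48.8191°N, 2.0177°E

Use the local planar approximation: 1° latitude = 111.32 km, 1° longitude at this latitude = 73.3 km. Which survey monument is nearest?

Distances from 48.8174°N, 2.0120°E:
M2: √((-0.0011·111.32)² + (0.0088·73.3)²) = √(0.014994 + 0.416077) = 0.6566 km
M3: √((-0.0015·111.32)² + (-0.0027·73.3)²) = √(0.027882 + 0.039168) = 0.2589 km
M4: √((-0.0022·111.32)² + (0.0045·73.3)²) = √(0.059978 + 0.108801) = 0.4108 km
M5: √((0.0002·111.32)² + (-0.0032·73.3)²) = √(0.000496 + 0.055018) = 0.2356 km
M6: √((-0.0044·111.32)² + (0.0083·73.3)²) = √(0.239912 + 0.370138) = 0.7811 km
M7: √((0.0083·111.32)² + (-0.0057·73.3)²) = √(0.853695 + 0.174565) = 1.0140 km
M8: √((0.0061·111.32)² + (0.0061·73.3)²) = √(0.461112 + 0.199925) = 0.8130 km
M9: √((-0.0035·111.32)² + (0.0003·73.3)²) = √(0.151804 + 0.000484) = 0.3902 km
M10: √((-0.0049·111.32)² + (-0.0021·73.3)²) = √(0.297535 + 0.023694) = 0.5668 km
M11: √((-0.0067·111.32)² + (0.0042·73.3)²) = √(0.556283 + 0.094778) = 0.8069 km
M12: √((0.0017·111.32)² + (0.0057·73.3)²) = √(0.035813 + 0.174565) = 0.4587 km
Minimum: M5 at 0.2356 km.

M5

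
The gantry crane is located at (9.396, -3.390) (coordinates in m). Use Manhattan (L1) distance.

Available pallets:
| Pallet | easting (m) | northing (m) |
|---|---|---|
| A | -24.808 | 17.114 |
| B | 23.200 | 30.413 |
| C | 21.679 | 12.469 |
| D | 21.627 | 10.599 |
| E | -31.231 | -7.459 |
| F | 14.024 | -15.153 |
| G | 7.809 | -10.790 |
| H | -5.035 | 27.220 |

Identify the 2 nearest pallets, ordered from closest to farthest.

Distances from (9.396, -3.390):
A: 54.708 m
B: 47.607 m
C: 28.142 m
D: 26.220 m
E: 44.696 m
F: 16.391 m
G: 8.987 m
H: 45.041 m
Sorted: G (8.987 m) < F (16.391 m) < D (26.220 m) < C (28.142 m) < …

G, F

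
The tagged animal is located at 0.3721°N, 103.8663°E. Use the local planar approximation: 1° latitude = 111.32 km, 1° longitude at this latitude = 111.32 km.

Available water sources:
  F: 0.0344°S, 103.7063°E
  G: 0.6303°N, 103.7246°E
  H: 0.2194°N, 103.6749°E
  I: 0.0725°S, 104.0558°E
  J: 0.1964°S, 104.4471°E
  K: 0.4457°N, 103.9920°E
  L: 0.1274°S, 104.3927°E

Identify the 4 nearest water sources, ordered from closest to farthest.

Distances from 0.3721°N, 103.8663°E:
F: √((-0.4065·111.32)² + (-0.1600·111.32)²) = √(2047.705492 + 317.238845) = 48.6307 km
G: √((0.2582·111.32)² + (-0.1417·111.32)²) = √(826.149931 + 248.820464) = 32.7867 km
H: √((-0.1527·111.32)² + (-0.1914·111.32)²) = √(288.951178 + 453.973249) = 27.2566 km
I: √((-0.4446·111.32)² + (0.1895·111.32)²) = √(2449.544379 + 445.004932) = 53.8010 km
J: √((-0.5685·111.32)² + (0.5808·111.32)²) = √(4005.044385 + 4180.224542) = 90.4725 km
K: √((0.0736·111.32)² + (0.1257·111.32)²) = √(67.127740 + 195.801922) = 16.2151 km
L: √((-0.4995·111.32)² + (0.5264·111.32)²) = √(3091.842627 + 3433.824987) = 80.7816 km
Sorted: K (16.2151 km) < H (27.2566 km) < G (32.7867 km) < F (48.6307 km) < I (53.8010 km) < L (80.7816 km) < …

K, H, G, F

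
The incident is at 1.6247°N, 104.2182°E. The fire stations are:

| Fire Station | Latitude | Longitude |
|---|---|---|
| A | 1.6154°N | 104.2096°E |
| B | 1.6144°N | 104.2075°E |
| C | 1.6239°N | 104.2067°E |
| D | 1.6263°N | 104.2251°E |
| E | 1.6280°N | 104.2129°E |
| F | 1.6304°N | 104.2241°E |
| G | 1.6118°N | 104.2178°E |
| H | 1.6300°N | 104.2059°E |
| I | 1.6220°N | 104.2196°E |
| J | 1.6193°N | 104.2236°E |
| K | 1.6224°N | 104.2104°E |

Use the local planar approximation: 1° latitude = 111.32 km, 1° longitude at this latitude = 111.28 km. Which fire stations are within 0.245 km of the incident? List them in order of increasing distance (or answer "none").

Distances from 1.6247°N, 104.2182°E:
A: √((-0.0093·111.32)² + (-0.0086·111.28)²) = √(1.071796 + 0.915864) = 1.4098 km
B: √((-0.0103·111.32)² + (-0.0107·111.28)²) = √(1.314682 + 1.417757) = 1.6530 km
C: √((-0.0008·111.32)² + (-0.0115·111.28)²) = √(0.007931 + 1.637683) = 1.2828 km
D: √((0.0016·111.32)² + (0.0069·111.28)²) = √(0.031724 + 0.589566) = 0.7882 km
E: √((0.0033·111.32)² + (-0.0053·111.28)²) = √(0.134950 + 0.347845) = 0.6948 km
F: √((0.0057·111.32)² + (0.0059·111.28)²) = √(0.402621 + 0.431061) = 0.9131 km
G: √((-0.0129·111.32)² + (-0.0004·111.28)²) = √(2.062176 + 0.001981) = 1.4367 km
H: √((0.0053·111.32)² + (-0.0123·111.28)²) = √(0.348095 + 1.873460) = 1.4905 km
I: √((-0.0027·111.32)² + (0.0014·111.28)²) = √(0.090339 + 0.024271) = 0.3385 km
J: √((-0.0054·111.32)² + (0.0054·111.28)²) = √(0.361355 + 0.361095) = 0.8500 km
K: √((-0.0023·111.32)² + (-0.0078·111.28)²) = √(0.065554 + 0.753396) = 0.9050 km
Threshold 0.245 km: none within range.

none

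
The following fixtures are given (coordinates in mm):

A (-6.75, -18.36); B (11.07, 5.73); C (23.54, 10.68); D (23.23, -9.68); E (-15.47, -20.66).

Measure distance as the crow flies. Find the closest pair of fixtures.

A and E

Pairwise distances:
A–E: 9.02 mm
B–C: 13.42 mm
B–D: 19.63 mm
C–D: 20.36 mm
A–B: 29.96 mm
A–D: 31.21 mm
B–E: 37.43 mm
D–E: 40.23 mm
A–C: 41.96 mm
C–E: 50.04 mm
Closest pair: A–E at 9.02 mm.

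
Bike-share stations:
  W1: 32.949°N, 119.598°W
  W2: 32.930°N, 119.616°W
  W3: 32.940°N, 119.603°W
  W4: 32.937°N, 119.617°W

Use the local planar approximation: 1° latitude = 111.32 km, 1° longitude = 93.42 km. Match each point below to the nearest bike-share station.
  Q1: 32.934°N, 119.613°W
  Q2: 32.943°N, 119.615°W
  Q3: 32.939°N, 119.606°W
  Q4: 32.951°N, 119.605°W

Q1 at 32.934°N, 119.613°W:
  W1: √((0.015·111.32)² + (0.015·93.42)²) = √(2.78823 + 1.96364) = 2.180 km
  W2: √((-0.004·111.32)² + (-0.003·93.42)²) = √(0.19827 + 0.07855) = 0.526 km
  W3: √((0.006·111.32)² + (0.010·93.42)²) = √(0.44612 + 0.87273) = 1.148 km
  W4: √((0.003·111.32)² + (-0.004·93.42)²) = √(0.11153 + 0.13964) = 0.501 km
  → nearest: W4 (0.501 km)
Q2 at 32.943°N, 119.615°W:
  W1: √((0.006·111.32)² + (0.017·93.42)²) = √(0.44612 + 2.52219) = 1.723 km
  W2: √((-0.013·111.32)² + (-0.001·93.42)²) = √(2.09427 + 0.00873) = 1.450 km
  W3: √((-0.003·111.32)² + (0.012·93.42)²) = √(0.11153 + 1.25673) = 1.170 km
  W4: √((-0.006·111.32)² + (-0.002·93.42)²) = √(0.44612 + 0.03491) = 0.694 km
  → nearest: W4 (0.694 km)
Q3 at 32.939°N, 119.606°W:
  W1: √((0.010·111.32)² + (0.008·93.42)²) = √(1.23921 + 0.55855) = 1.341 km
  W2: √((-0.009·111.32)² + (-0.010·93.42)²) = √(1.00376 + 0.87273) = 1.370 km
  W3: √((0.001·111.32)² + (0.003·93.42)²) = √(0.01239 + 0.07855) = 0.302 km
  W4: √((-0.002·111.32)² + (-0.011·93.42)²) = √(0.04957 + 1.05600) = 1.051 km
  → nearest: W3 (0.302 km)
Q4 at 32.951°N, 119.605°W:
  W1: √((-0.002·111.32)² + (0.007·93.42)²) = √(0.04957 + 0.42764) = 0.691 km
  W2: √((-0.021·111.32)² + (-0.011·93.42)²) = √(5.46493 + 1.05600) = 2.554 km
  W3: √((-0.011·111.32)² + (0.002·93.42)²) = √(1.49945 + 0.03491) = 1.239 km
  W4: √((-0.014·111.32)² + (-0.012·93.42)²) = √(2.42886 + 1.25673) = 1.920 km
  → nearest: W1 (0.691 km)

Q1→W4; Q2→W4; Q3→W3; Q4→W1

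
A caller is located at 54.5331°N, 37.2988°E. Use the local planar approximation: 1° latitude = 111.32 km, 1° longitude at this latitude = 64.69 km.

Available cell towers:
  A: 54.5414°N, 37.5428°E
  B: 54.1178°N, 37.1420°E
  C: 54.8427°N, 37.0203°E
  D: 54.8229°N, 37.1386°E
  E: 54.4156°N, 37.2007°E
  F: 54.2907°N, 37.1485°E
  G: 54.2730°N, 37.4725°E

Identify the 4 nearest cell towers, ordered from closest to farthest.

Distances from 54.5331°N, 37.2988°E:
A: 15.8114 km
B: 47.3309 km
C: 38.8895 km
D: 33.8842 km
E: 14.5383 km
F: 28.6822 km
G: 31.0583 km
Sorted: E (14.5383 km) < A (15.8114 km) < F (28.6822 km) < G (31.0583 km) < D (33.8842 km) < C (38.8895 km) < …

E, A, F, G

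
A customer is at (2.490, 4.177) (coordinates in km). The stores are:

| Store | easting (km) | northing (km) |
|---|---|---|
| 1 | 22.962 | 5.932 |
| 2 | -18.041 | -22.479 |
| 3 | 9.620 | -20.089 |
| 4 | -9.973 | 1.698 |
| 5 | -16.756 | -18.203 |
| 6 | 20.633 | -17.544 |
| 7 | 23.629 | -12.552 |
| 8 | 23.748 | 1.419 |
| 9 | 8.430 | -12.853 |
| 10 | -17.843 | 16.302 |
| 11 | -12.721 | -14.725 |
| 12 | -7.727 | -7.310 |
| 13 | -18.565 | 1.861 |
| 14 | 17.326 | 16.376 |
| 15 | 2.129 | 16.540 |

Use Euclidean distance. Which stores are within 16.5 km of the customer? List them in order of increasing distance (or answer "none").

Distances from (2.490, 4.177):
1: 20.547 km
2: 33.646 km
3: 25.292 km
4: 12.707 km
5: 29.517 km
6: 28.301 km
7: 26.958 km
8: 21.436 km
9: 18.036 km
10: 23.674 km
11: 24.262 km
12: 15.373 km
13: 21.182 km
14: 19.207 km
15: 12.368 km
Threshold 16.5 km: 15 (12.368 km), 4 (12.707 km), 12 (15.373 km) are within range.

15, 4, 12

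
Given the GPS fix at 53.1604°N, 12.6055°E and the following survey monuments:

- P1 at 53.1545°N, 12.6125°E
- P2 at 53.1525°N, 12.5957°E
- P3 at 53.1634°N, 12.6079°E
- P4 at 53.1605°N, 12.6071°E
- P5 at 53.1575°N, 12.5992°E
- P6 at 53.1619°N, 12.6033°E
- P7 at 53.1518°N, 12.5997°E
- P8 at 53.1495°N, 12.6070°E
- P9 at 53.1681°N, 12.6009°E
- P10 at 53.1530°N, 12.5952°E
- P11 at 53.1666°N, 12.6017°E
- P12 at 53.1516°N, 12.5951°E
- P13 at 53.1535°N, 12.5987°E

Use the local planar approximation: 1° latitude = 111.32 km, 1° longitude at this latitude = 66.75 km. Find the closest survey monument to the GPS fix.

Distances from 53.1604°N, 12.6055°E:
P1: √((-0.0059·111.32)² + (0.0070·66.75)²) = √(0.431370 + 0.218323) = 0.8060 km
P2: √((-0.0079·111.32)² + (-0.0098·66.75)²) = √(0.773394 + 0.427912) = 1.0960 km
P3: √((0.0030·111.32)² + (0.0024·66.75)²) = √(0.111529 + 0.025664) = 0.3704 km
P4: √((0.0001·111.32)² + (0.0016·66.75)²) = √(0.000124 + 0.011406) = 0.1074 km
P5: √((-0.0029·111.32)² + (-0.0063·66.75)²) = √(0.104218 + 0.176841) = 0.5302 km
P6: √((0.0015·111.32)² + (-0.0022·66.75)²) = √(0.027882 + 0.021565) = 0.2224 km
P7: √((-0.0086·111.32)² + (-0.0058·66.75)²) = √(0.916523 + 0.149885) = 1.0327 km
P8: √((-0.0109·111.32)² + (0.0015·66.75)²) = √(1.472310 + 0.010025) = 1.2175 km
P9: √((0.0077·111.32)² + (-0.0046·66.75)²) = √(0.734730 + 0.094280) = 0.9105 km
P10: √((-0.0074·111.32)² + (-0.0103·66.75)²) = √(0.678594 + 0.472691) = 1.0730 km
P11: √((0.0062·111.32)² + (-0.0038·66.75)²) = √(0.476354 + 0.064338) = 0.7353 km
P12: √((-0.0088·111.32)² + (-0.0104·66.75)²) = √(0.959648 + 0.481914) = 1.2007 km
P13: √((-0.0069·111.32)² + (-0.0068·66.75)²) = √(0.589990 + 0.206025) = 0.8922 km
Minimum: P4 at 0.1074 km.

P4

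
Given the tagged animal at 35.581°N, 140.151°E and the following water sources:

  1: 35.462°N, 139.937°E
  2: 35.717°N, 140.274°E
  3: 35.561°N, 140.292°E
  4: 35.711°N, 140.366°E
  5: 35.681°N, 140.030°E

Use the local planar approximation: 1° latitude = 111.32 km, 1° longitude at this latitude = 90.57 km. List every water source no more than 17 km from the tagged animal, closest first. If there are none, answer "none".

3, 5

Distances from 35.581°N, 140.151°E:
1: 23.477 km
2: 18.796 km
3: 12.963 km
4: 24.261 km
5: 15.621 km
Threshold 17 km: 3 (12.963 km), 5 (15.621 km) are within range.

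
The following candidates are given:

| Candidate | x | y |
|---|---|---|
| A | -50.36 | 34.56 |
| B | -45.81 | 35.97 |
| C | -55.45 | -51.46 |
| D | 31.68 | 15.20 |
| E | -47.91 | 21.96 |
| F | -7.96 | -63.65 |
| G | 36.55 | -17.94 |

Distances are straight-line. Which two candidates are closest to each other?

A and B

Pairwise distances:
A–B: 4.76
A–E: 12.84
B–E: 14.17
D–G: 33.50
C–F: 49.03
F–G: 63.80
C–E: 73.81
D–E: 79.88
B–D: 80.23
A–D: 84.29
A–C: 86.17
B–C: 87.96
D–F: 88.25
E–G: 93.41
E–F: 94.47
C–G: 97.92
B–G: 98.44
A–G: 101.54
B–F: 106.57
A–F: 106.97
C–D: 109.71
Closest pair: A–B at 4.76.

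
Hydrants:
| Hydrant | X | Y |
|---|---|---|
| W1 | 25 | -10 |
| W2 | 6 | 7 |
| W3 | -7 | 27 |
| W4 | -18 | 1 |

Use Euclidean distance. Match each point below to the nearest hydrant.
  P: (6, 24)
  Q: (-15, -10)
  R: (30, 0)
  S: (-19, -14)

P at (6, 24):
  W1: √((19)² + (-34)²) = √(361.000 + 1156.000) = 38.9
  W2: √((0)² + (-17)²) = √(0.000 + 289.000) = 17.0
  W3: √((-13)² + (3)²) = √(169.000 + 9.000) = 13.3
  W4: √((-24)² + (-23)²) = √(576.000 + 529.000) = 33.2
  → nearest: W3 (13.3)
Q at (-15, -10):
  W1: √((40)² + (0)²) = √(1600.000 + 0.000) = 40.0
  W2: √((21)² + (17)²) = √(441.000 + 289.000) = 27.0
  W3: √((8)² + (37)²) = √(64.000 + 1369.000) = 37.9
  W4: √((-3)² + (11)²) = √(9.000 + 121.000) = 11.4
  → nearest: W4 (11.4)
R at (30, 0):
  W1: √((-5)² + (-10)²) = √(25.000 + 100.000) = 11.2
  W2: √((-24)² + (7)²) = √(576.000 + 49.000) = 25.0
  W3: √((-37)² + (27)²) = √(1369.000 + 729.000) = 45.8
  W4: √((-48)² + (1)²) = √(2304.000 + 1.000) = 48.0
  → nearest: W1 (11.2)
S at (-19, -14):
  W1: √((44)² + (4)²) = √(1936.000 + 16.000) = 44.2
  W2: √((25)² + (21)²) = √(625.000 + 441.000) = 32.6
  W3: √((12)² + (41)²) = √(144.000 + 1681.000) = 42.7
  W4: √((1)² + (15)²) = √(1.000 + 225.000) = 15.0
  → nearest: W4 (15.0)

P→W3; Q→W4; R→W1; S→W4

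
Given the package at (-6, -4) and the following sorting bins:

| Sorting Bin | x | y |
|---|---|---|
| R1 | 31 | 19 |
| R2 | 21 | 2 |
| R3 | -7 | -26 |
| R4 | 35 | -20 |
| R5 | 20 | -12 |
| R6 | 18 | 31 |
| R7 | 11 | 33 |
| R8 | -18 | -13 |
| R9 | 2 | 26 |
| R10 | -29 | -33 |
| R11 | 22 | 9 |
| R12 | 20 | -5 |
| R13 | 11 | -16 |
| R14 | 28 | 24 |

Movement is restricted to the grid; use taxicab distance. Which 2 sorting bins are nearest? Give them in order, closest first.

R8, R3

Distances from (-6, -4):
R1: |37| + |23| = 37 + 23 = 60
R2: |27| + |6| = 27 + 6 = 33
R3: |-1| + |-22| = 1 + 22 = 23
R4: |41| + |-16| = 41 + 16 = 57
R5: |26| + |-8| = 26 + 8 = 34
R6: |24| + |35| = 24 + 35 = 59
R7: |17| + |37| = 17 + 37 = 54
R8: |-12| + |-9| = 12 + 9 = 21
R9: |8| + |30| = 8 + 30 = 38
R10: |-23| + |-29| = 23 + 29 = 52
R11: |28| + |13| = 28 + 13 = 41
R12: |26| + |-1| = 26 + 1 = 27
R13: |17| + |-12| = 17 + 12 = 29
R14: |34| + |28| = 34 + 28 = 62
Sorted: R8 (21) < R3 (23) < R12 (27) < R13 (29) < …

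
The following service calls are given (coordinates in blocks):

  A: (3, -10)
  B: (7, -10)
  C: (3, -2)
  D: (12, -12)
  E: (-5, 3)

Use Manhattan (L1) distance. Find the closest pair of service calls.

Pairwise distances:
A–B: 4 blocks
A–C: 8 blocks
A–D: 11 blocks
A–E: 21 blocks
B–C: 12 blocks
B–D: 7 blocks
B–E: 25 blocks
C–D: 19 blocks
C–E: 13 blocks
D–E: 32 blocks
Closest pair: A–B at 4 blocks.

A and B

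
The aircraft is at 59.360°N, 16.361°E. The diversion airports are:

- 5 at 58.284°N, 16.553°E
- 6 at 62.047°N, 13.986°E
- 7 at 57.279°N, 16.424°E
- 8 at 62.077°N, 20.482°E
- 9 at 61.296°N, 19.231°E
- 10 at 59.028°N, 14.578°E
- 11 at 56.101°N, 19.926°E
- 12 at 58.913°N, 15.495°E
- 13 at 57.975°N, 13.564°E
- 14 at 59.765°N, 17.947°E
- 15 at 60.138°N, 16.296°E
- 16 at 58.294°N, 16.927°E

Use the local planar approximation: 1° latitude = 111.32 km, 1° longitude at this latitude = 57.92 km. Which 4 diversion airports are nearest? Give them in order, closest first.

12, 15, 14, 10

Distances from 59.360°N, 16.361°E:
5: 120.295 km
6: 329.232 km
7: 231.686 km
8: 385.295 km
9: 272.175 km
10: 109.685 km
11: 417.437 km
12: 70.654 km
13: 223.642 km
14: 102.328 km
15: 86.689 km
16: 123.112 km
Sorted: 12 (70.654 km) < 15 (86.689 km) < 14 (102.328 km) < 10 (109.685 km) < 5 (120.295 km) < 16 (123.112 km) < …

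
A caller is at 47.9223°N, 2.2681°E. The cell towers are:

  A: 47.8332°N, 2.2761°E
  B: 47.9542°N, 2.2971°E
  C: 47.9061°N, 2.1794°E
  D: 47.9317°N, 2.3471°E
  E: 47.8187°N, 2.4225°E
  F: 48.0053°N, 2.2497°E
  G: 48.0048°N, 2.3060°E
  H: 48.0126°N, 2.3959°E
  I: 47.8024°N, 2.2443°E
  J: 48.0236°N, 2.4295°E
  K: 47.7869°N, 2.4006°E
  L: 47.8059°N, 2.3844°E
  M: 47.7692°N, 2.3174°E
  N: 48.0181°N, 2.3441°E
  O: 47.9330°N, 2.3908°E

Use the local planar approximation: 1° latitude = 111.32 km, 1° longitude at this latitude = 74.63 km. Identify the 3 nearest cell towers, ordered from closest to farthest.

Distances from 47.9223°N, 2.2681°E:
A: √((-0.0891·111.32)² + (0.0080·74.63)²) = √(98.378864 + 0.356457) = 9.9366 km
B: √((0.0319·111.32)² + (0.0290·74.63)²) = √(12.610368 + 4.684065) = 4.1587 km
C: √((-0.0162·111.32)² + (-0.0887·74.63)²) = √(3.252194 + 43.820177) = 6.8609 km
D: √((0.0094·111.32)² + (0.0790·74.63)²) = √(1.094970 + 34.760104) = 5.9879 km
E: √((-0.1036·111.32)² + (0.1544·74.63)²) = √(133.004369 + 132.776579) = 16.3028 km
F: √((0.0830·111.32)² + (-0.0184·74.63)²) = √(85.369469 + 1.885656) = 9.3410 km
G: √((0.0825·111.32)² + (0.0379·74.63)²) = √(84.344019 + 8.000282) = 9.6096 km
H: √((0.0903·111.32)² + (0.1278·74.63)²) = √(101.046644 + 90.967988) = 13.8569 km
I: √((-0.1199·111.32)² + (-0.0238·74.63)²) = √(178.149563 + 3.154865) = 13.4649 km
J: √((0.1013·111.32)² + (0.1614·74.63)²) = √(127.164324 + 145.088818) = 16.5001 km
K: √((-0.1354·111.32)² + (0.1325·74.63)²) = √(227.187129 + 97.781938) = 18.0269 km
L: √((-0.1164·111.32)² + (0.1163·74.63)²) = √(167.900642 + 75.333182) = 15.5960 km
M: √((-0.1531·111.32)² + (0.0493·74.63)²) = √(290.466985 + 13.536947) = 17.4357 km
N: √((0.0958·111.32)² + (0.0760·74.63)²) = √(113.730622 + 32.170223) = 12.0789 km
O: √((0.0107·111.32)² + (0.1227·74.63)²) = √(1.418776 + 83.852499) = 9.2342 km
Sorted: B (4.1587 km) < D (5.9879 km) < C (6.8609 km) < O (9.2342 km) < F (9.3410 km) < …

B, D, C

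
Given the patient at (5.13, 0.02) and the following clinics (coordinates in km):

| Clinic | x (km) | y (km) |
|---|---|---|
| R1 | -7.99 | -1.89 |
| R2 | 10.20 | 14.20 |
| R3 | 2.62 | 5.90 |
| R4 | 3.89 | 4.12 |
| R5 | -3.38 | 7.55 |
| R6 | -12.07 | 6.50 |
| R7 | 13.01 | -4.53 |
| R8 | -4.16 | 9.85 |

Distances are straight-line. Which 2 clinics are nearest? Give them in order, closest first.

R4, R3

Distances from (5.13, 0.02):
R1: √((-13.12)² + (-1.91)²) = √(172.1344 + 3.6481) = 13.26 km
R2: √((5.07)² + (14.18)²) = √(25.7049 + 201.0724) = 15.06 km
R3: √((-2.51)² + (5.88)²) = √(6.3001 + 34.5744) = 6.39 km
R4: √((-1.24)² + (4.10)²) = √(1.5376 + 16.8100) = 4.28 km
R5: √((-8.51)² + (7.53)²) = √(72.4201 + 56.7009) = 11.36 km
R6: √((-17.20)² + (6.48)²) = √(295.8400 + 41.9904) = 18.38 km
R7: √((7.88)² + (-4.55)²) = √(62.0944 + 20.7025) = 9.10 km
R8: √((-9.29)² + (9.83)²) = √(86.3041 + 96.6289) = 13.53 km
Sorted: R4 (4.28 km) < R3 (6.39 km) < R7 (9.10 km) < R5 (11.36 km) < …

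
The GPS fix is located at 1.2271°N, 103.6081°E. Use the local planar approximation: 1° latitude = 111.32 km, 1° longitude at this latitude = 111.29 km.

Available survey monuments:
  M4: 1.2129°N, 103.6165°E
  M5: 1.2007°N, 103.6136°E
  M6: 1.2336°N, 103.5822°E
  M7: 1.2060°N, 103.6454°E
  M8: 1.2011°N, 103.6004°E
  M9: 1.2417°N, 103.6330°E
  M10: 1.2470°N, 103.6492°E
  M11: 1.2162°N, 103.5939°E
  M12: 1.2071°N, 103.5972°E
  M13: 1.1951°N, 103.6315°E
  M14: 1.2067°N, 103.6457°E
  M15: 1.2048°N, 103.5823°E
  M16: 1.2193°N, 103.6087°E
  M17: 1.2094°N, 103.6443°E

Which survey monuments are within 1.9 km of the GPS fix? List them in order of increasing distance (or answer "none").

Distances from 1.2271°N, 103.6081°E:
M4: 1.8365 km
M5: 3.0019 km
M6: 2.9718 km
M7: 4.7696 km
M8: 3.0185 km
M9: 3.2126 km
M10: 5.0822 km
M11: 1.9924 km
M12: 2.5354 km
M13: 4.4126 km
M14: 4.7610 km
M15: 3.7956 km
M16: 0.8709 km
M17: 4.4847 km
Threshold 1.9 km: M16 (0.8709 km), M4 (1.8365 km) are within range.

M16, M4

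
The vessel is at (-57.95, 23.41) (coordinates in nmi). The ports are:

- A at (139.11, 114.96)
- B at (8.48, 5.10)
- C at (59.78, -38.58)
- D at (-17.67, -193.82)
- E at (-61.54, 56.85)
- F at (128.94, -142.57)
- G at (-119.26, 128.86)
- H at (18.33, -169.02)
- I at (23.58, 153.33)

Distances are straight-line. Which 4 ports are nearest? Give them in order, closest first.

E, B, G, C

Distances from (-57.95, 23.41):
A: √((197.06)² + (91.55)²) = √(38832.6436 + 8381.4025) = 217.29 nmi
B: √((66.43)² + (-18.31)²) = √(4412.9449 + 335.2561) = 68.91 nmi
C: √((117.73)² + (-61.99)²) = √(13860.3529 + 3842.7601) = 133.05 nmi
D: √((40.28)² + (-217.23)²) = √(1622.4784 + 47188.8729) = 220.93 nmi
E: √((-3.59)² + (33.44)²) = √(12.8881 + 1118.2336) = 33.63 nmi
F: √((186.89)² + (-165.98)²) = √(34927.8721 + 27549.3604) = 249.95 nmi
G: √((-61.31)² + (105.45)²) = √(3758.9161 + 11119.7025) = 121.98 nmi
H: √((76.28)² + (-192.43)²) = √(5818.6384 + 37029.3049) = 207.00 nmi
I: √((81.53)² + (129.92)²) = √(6647.1409 + 16879.2064) = 153.38 nmi
Sorted: E (33.63 nmi) < B (68.91 nmi) < G (121.98 nmi) < C (133.05 nmi) < I (153.38 nmi) < H (207.00 nmi) < …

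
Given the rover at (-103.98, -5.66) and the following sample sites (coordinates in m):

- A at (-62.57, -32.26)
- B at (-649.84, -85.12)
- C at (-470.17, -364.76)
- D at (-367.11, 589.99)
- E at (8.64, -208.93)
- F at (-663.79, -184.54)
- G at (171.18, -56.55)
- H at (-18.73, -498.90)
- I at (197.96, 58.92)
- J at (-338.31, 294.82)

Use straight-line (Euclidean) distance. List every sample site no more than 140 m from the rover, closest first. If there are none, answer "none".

A

Distances from (-103.98, -5.66):
A: √((41.41)² + (-26.60)²) = √(1714.7881 + 707.5600) = 49.22 m
B: √((-545.86)² + (-79.46)²) = √(297963.1396 + 6313.8916) = 551.61 m
C: √((-366.19)² + (-359.10)²) = √(134095.1161 + 128952.8100) = 512.88 m
D: √((-263.13)² + (595.65)²) = √(69237.3969 + 354798.9225) = 651.18 m
E: √((112.62)² + (-203.27)²) = √(12683.2644 + 41318.6929) = 232.38 m
F: √((-559.81)² + (-178.88)²) = √(313387.2361 + 31998.0544) = 587.69 m
G: √((275.16)² + (-50.89)²) = √(75713.0256 + 2589.7921) = 279.83 m
H: √((85.25)² + (-493.24)²) = √(7267.5625 + 243285.6976) = 500.55 m
I: √((301.94)² + (64.58)²) = √(91167.7636 + 4170.5764) = 308.77 m
J: √((-234.33)² + (300.48)²) = √(54910.5489 + 90288.2304) = 381.05 m
Threshold 140 m: A (49.22 m) is within range.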